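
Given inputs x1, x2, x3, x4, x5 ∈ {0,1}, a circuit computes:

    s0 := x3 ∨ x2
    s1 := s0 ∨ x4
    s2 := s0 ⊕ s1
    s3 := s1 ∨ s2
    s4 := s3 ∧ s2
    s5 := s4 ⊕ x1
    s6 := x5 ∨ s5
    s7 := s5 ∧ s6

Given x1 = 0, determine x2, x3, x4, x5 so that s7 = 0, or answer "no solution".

s7 = s5 ∧ s6 must be 0, so at least one of s5, s6 is 0.
Check with x1 = 0 and x2=0, x3=1, x4=0, x5=1:
s0 = x3 ∨ x2 = 1 ∨ 0 = 1
s1 = s0 ∨ x4 = 1 ∨ 0 = 1
s2 = s0 ⊕ s1 = 1 ⊕ 1 = 0
s3 = s1 ∨ s2 = 1 ∨ 0 = 1
s4 = s3 ∧ s2 = 1 ∧ 0 = 0
s5 = s4 ⊕ x1 = 0 ⊕ 0 = 0
s6 = x5 ∨ s5 = 1 ∨ 0 = 1
s7 = s5 ∧ s6 = 0 ∧ 1 = 0
So s7 = 0.

x2=0, x3=1, x4=0, x5=1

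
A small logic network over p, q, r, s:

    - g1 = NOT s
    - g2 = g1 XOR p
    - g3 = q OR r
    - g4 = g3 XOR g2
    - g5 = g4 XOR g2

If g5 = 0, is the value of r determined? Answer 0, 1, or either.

g5 = g4 XOR g2 must be 0, so g4 and g2 are equal.
Every assignment with g5 = 0 has r = 0; there are 4 such assignment(s).
  p=0, q=0, r=0, s=0
  p=0, q=0, r=0, s=1
  p=1, q=0, r=0, s=0
  p=1, q=0, r=0, s=1

0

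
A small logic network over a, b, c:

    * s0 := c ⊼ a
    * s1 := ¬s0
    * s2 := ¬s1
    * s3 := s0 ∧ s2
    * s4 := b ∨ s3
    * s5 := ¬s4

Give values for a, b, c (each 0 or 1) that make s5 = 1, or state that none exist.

a=1 b=0 c=1

Check with a=1 b=0 c=1:
s0 = c ⊼ a = 1 ⊼ 1 = 0
s1 = ¬s0 = ¬0 = 1
s2 = ¬s1 = ¬1 = 0
s3 = s0 ∧ s2 = 0 ∧ 0 = 0
s4 = b ∨ s3 = 0 ∨ 0 = 0
s5 = ¬s4 = ¬0 = 1
So s5 = 1 as required.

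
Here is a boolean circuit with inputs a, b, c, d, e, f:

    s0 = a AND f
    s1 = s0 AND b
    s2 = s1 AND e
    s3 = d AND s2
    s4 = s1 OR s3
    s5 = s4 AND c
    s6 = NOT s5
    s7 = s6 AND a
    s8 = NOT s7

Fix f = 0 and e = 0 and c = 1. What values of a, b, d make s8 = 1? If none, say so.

a=0, b=1, d=0

s8 = NOT s7 must be 1, so s7 = 0.
s7 = s6 AND a must be 0, so at least one of s6, a is 0.
Check with f = 0 and e = 0 and c = 1 and a=0, b=1, d=0:
s0 = a AND f = 0 AND 0 = 0
s1 = s0 AND b = 0 AND 1 = 0
s2 = s1 AND e = 0 AND 0 = 0
s3 = d AND s2 = 0 AND 0 = 0
s4 = s1 OR s3 = 0 OR 0 = 0
s5 = s4 AND c = 0 AND 1 = 0
s6 = NOT s5 = NOT 0 = 1
s7 = s6 AND a = 1 AND 0 = 0
s8 = NOT s7 = NOT 0 = 1
So s8 = 1.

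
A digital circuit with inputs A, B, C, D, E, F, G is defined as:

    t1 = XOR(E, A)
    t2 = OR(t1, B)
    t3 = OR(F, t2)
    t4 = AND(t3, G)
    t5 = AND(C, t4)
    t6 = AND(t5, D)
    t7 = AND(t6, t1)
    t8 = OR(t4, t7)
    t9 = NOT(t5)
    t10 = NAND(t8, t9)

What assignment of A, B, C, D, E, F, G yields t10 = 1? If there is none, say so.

A=0, B=0, C=0, D=1, E=0, F=0, G=1

Check with A=0, B=0, C=0, D=1, E=0, F=0, G=1:
t1 = XOR(E, A) = XOR(0, 0) = 0
t2 = OR(t1, B) = OR(0, 0) = 0
t3 = OR(F, t2) = OR(0, 0) = 0
t4 = AND(t3, G) = AND(0, 1) = 0
t5 = AND(C, t4) = AND(0, 0) = 0
t6 = AND(t5, D) = AND(0, 1) = 0
t7 = AND(t6, t1) = AND(0, 0) = 0
t8 = OR(t4, t7) = OR(0, 0) = 0
t9 = NOT(t5) = NOT 0 = 1
t10 = NAND(t8, t9) = NAND(0, 1) = 1
So t10 = 1 as required.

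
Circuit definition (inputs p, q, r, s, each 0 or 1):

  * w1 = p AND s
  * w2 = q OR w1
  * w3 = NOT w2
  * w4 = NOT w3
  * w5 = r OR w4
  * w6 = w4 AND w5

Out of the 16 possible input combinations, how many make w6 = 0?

w6 = w4 AND w5 must be 0, so at least one of w4, w5 is 0.
Enumerating the 16 input combinations, 6 give w6 = 0 and 10 give w6 = 1.

6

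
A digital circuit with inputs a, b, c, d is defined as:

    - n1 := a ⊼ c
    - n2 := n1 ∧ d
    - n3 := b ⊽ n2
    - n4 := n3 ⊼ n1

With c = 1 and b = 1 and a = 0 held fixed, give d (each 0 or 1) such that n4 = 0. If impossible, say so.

With c = 1 and b = 1 and a = 0 fixed, none of the 2 settings of d give n4 = 0.
For example, with d=0:
n1 = a ⊼ c = 0 ⊼ 1 = 1
n2 = n1 ∧ d = 1 ∧ 0 = 0
n3 = b ⊽ n2 = 1 ⊽ 0 = 0
n4 = n3 ⊼ n1 = 0 ⊼ 1 = 1
giving n4 = 1 ≠ 0.

no solution exists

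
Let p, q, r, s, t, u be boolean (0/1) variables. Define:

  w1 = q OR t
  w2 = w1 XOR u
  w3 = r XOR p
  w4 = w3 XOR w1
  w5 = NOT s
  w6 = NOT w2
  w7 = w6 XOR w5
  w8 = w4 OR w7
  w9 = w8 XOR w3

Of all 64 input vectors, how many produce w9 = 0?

24

w9 = w8 XOR w3 must be 0, so w8 and w3 are equal.
Enumerating the 64 input combinations, 24 give w9 = 0 and 40 give w9 = 1.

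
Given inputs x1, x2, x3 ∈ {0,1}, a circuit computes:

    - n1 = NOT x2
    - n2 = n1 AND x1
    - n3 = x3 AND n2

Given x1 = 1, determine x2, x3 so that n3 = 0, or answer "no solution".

x2=0, x3=0

n3 = x3 AND n2 must be 0, so at least one of x3, n2 is 0.
Check with x1 = 1 and x2=0, x3=0:
n1 = NOT x2 = NOT 0 = 1
n2 = n1 AND x1 = 1 AND 1 = 1
n3 = x3 AND n2 = 0 AND 1 = 0
So n3 = 0.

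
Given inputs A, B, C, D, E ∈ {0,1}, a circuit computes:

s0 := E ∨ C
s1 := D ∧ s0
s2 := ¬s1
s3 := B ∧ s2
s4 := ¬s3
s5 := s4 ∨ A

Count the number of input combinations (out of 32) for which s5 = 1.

s5 = s4 ∨ A must be 1, so at least one of s4, A is 1.
Enumerating the 32 input combinations, 27 give s5 = 1 and 5 give s5 = 0.

27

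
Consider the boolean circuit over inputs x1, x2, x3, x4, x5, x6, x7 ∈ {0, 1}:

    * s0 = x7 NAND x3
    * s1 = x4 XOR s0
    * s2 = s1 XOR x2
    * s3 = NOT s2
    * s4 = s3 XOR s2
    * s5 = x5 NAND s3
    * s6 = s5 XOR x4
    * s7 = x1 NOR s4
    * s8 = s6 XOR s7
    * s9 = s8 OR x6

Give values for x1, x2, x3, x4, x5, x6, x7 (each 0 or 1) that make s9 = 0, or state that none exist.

Check with x1=0 x2=1 x3=1 x4=0 x5=1 x6=0 x7=0:
s0 = x7 NAND x3 = 0 NAND 1 = 1
s1 = x4 XOR s0 = 0 XOR 1 = 1
s2 = s1 XOR x2 = 1 XOR 1 = 0
s3 = NOT s2 = NOT 0 = 1
s4 = s3 XOR s2 = 1 XOR 0 = 1
s5 = x5 NAND s3 = 1 NAND 1 = 0
s6 = s5 XOR x4 = 0 XOR 0 = 0
s7 = x1 NOR s4 = 0 NOR 1 = 0
s8 = s6 XOR s7 = 0 XOR 0 = 0
s9 = s8 OR x6 = 0 OR 0 = 0
So s9 = 0 as required.

x1=0 x2=1 x3=1 x4=0 x5=1 x6=0 x7=0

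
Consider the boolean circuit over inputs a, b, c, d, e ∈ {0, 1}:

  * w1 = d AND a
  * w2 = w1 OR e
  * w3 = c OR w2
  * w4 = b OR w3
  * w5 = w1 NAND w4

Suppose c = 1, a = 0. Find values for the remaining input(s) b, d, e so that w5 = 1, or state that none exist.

b=1, d=0, e=1

w5 = w1 NAND w4 must be 1, so at least one of w1, w4 is 0.
Check with c = 1, a = 0 and b=1, d=0, e=1:
w1 = d AND a = 0 AND 0 = 0
w2 = w1 OR e = 0 OR 1 = 1
w3 = c OR w2 = 1 OR 1 = 1
w4 = b OR w3 = 1 OR 1 = 1
w5 = w1 NAND w4 = 0 NAND 1 = 1
So w5 = 1.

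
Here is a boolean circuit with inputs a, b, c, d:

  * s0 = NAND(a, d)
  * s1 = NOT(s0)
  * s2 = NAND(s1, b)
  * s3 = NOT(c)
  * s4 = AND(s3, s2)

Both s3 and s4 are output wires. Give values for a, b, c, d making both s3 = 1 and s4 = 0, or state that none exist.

Check with a=1, b=1, c=0, d=1:
s0 = NAND(a, d) = NAND(1, 1) = 0
s1 = NOT(s0) = NOT 0 = 1
s2 = NAND(s1, b) = NAND(1, 1) = 0
s3 = NOT(c) = NOT 0 = 1
s4 = AND(s3, s2) = AND(1, 0) = 0
So s3 = 1 and s4 = 0.

a=1, b=1, c=0, d=1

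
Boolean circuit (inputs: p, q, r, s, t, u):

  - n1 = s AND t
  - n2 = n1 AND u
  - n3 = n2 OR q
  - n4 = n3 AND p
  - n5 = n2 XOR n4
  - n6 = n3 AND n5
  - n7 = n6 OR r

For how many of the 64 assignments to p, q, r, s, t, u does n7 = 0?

n7 = n6 OR r must be 0, so both n6 = 0 and r = 0.
n6 = n3 AND n5 must be 0, so at least one of n3, n5 is 0.
Enumerating the 64 input combinations, 23 give n7 = 0 and 41 give n7 = 1.

23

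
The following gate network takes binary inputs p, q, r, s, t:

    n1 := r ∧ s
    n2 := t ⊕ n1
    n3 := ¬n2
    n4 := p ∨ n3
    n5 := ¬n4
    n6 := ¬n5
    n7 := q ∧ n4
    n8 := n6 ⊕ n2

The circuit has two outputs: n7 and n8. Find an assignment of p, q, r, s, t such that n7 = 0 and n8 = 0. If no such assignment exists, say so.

p=1, q=0, r=0, s=1, t=1

Check with p=1, q=0, r=0, s=1, t=1:
n1 = r ∧ s = 0 ∧ 1 = 0
n2 = t ⊕ n1 = 1 ⊕ 0 = 1
n3 = ¬n2 = ¬1 = 0
n4 = p ∨ n3 = 1 ∨ 0 = 1
n5 = ¬n4 = ¬1 = 0
n6 = ¬n5 = ¬0 = 1
n7 = q ∧ n4 = 0 ∧ 1 = 0
n8 = n6 ⊕ n2 = 1 ⊕ 1 = 0
So n7 = 0 and n8 = 0.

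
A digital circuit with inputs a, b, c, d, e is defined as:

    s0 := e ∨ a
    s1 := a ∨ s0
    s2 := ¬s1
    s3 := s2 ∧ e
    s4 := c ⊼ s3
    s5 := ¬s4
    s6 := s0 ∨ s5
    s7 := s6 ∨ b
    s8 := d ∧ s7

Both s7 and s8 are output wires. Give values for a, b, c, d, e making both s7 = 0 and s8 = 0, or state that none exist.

Check with a=0, b=0, c=0, d=0, e=0:
s0 = e ∨ a = 0 ∨ 0 = 0
s1 = a ∨ s0 = 0 ∨ 0 = 0
s2 = ¬s1 = ¬0 = 1
s3 = s2 ∧ e = 1 ∧ 0 = 0
s4 = c ⊼ s3 = 0 ⊼ 0 = 1
s5 = ¬s4 = ¬1 = 0
s6 = s0 ∨ s5 = 0 ∨ 0 = 0
s7 = s6 ∨ b = 0 ∨ 0 = 0
s8 = d ∧ s7 = 0 ∧ 0 = 0
So s7 = 0 and s8 = 0.

a=0, b=0, c=0, d=0, e=0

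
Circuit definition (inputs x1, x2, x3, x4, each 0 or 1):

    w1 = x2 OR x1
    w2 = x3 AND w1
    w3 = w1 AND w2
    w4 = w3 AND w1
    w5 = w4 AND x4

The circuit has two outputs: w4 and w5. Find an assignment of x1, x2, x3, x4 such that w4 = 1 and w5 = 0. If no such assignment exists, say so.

Check with x1=0, x2=1, x3=1, x4=0:
w1 = x2 OR x1 = 1 OR 0 = 1
w2 = x3 AND w1 = 1 AND 1 = 1
w3 = w1 AND w2 = 1 AND 1 = 1
w4 = w3 AND w1 = 1 AND 1 = 1
w5 = w4 AND x4 = 1 AND 0 = 0
So w4 = 1 and w5 = 0.

x1=0, x2=1, x3=1, x4=0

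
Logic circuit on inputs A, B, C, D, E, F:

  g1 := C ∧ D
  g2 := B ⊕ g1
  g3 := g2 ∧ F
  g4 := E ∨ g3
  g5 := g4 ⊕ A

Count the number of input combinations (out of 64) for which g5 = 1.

g5 = g4 ⊕ A must be 1, so g4 and A differ.
Enumerating the 64 input combinations, 32 give g5 = 1 and 32 give g5 = 0.

32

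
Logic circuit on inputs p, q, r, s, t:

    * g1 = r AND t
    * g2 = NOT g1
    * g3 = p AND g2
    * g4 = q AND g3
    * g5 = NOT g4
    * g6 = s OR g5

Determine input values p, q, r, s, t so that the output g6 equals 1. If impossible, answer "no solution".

p=0 q=1 r=0 s=0 t=0

g6 = s OR g5 must be 1, so at least one of s, g5 is 1.
Check with p=0 q=1 r=0 s=0 t=0:
g1 = r AND t = 0 AND 0 = 0
g2 = NOT g1 = NOT 0 = 1
g3 = p AND g2 = 0 AND 1 = 0
g4 = q AND g3 = 1 AND 0 = 0
g5 = NOT g4 = NOT 0 = 1
g6 = s OR g5 = 0 OR 1 = 1
So g6 = 1 as required.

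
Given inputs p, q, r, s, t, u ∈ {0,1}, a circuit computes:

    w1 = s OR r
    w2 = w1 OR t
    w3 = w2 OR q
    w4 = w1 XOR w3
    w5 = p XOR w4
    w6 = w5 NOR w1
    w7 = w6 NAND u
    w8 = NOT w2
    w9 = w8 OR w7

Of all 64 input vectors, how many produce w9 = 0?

w9 = w8 OR w7 must be 0, so both w8 = 0 and w7 = 0.
w8 = NOT w2 must be 0, so w2 = 1.
Satisfying assignments:
  p=1, q=0, r=0, s=0, t=1, u=1
  p=1, q=1, r=0, s=0, t=1, u=1

2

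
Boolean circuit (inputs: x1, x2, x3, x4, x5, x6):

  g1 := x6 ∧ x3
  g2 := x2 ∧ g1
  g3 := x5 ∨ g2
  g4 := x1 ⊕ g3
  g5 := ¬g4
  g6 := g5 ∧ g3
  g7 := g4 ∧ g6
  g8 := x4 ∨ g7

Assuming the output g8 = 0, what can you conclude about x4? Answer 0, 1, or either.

0

g8 = x4 ∨ g7 must be 0, so both x4 = 0 and g7 = 0.
g7 = g4 ∧ g6 must be 0, so at least one of g4, g6 is 0.
Every assignment with g8 = 0 has x4 = 0; there are 32 such assignment(s).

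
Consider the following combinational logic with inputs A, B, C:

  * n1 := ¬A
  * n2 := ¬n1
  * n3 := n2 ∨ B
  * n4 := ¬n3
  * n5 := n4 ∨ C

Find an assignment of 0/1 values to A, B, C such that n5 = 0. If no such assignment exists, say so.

Check with A=1 B=0 C=0:
n1 = ¬A = ¬1 = 0
n2 = ¬n1 = ¬0 = 1
n3 = n2 ∨ B = 1 ∨ 0 = 1
n4 = ¬n3 = ¬1 = 0
n5 = n4 ∨ C = 0 ∨ 0 = 0
So n5 = 0 as required.

A=1 B=0 C=0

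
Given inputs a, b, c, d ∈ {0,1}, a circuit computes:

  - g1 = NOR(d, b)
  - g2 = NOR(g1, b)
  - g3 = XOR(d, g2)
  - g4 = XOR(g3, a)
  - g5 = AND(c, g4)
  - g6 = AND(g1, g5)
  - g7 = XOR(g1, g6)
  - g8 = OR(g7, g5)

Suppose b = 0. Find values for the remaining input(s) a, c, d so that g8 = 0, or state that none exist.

Check with b = 0 and a=0, c=1, d=1:
g1 = NOR(d, b) = NOR(1, 0) = 0
g2 = NOR(g1, b) = NOR(0, 0) = 1
g3 = XOR(d, g2) = XOR(1, 1) = 0
g4 = XOR(g3, a) = XOR(0, 0) = 0
g5 = AND(c, g4) = AND(1, 0) = 0
g6 = AND(g1, g5) = AND(0, 0) = 0
g7 = XOR(g1, g6) = XOR(0, 0) = 0
g8 = OR(g7, g5) = OR(0, 0) = 0
So g8 = 0.

a=0, c=1, d=1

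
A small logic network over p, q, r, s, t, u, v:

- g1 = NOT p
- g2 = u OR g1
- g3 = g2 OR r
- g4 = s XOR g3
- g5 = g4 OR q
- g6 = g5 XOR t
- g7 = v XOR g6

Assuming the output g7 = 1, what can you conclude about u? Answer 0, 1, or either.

Both values of u occur among assignments with g7 = 1:
  u=0: p=0, q=0, r=0, s=0, t=0, u=0, v=0
  u=1: p=0, q=0, r=0, s=0, t=0, u=1, v=0

either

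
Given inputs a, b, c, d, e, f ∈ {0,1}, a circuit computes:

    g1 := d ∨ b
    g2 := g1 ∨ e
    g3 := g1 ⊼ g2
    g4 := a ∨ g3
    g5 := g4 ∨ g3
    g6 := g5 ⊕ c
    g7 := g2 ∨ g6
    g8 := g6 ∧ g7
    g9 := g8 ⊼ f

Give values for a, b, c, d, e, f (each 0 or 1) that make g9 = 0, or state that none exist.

g9 = g8 ⊼ f must be 0, so both g8 = 1 and f = 1.
Check with a=1, b=0, c=0, d=1, e=1, f=1:
g1 = d ∨ b = 1 ∨ 0 = 1
g2 = g1 ∨ e = 1 ∨ 1 = 1
g3 = g1 ⊼ g2 = 1 ⊼ 1 = 0
g4 = a ∨ g3 = 1 ∨ 0 = 1
g5 = g4 ∨ g3 = 1 ∨ 0 = 1
g6 = g5 ⊕ c = 1 ⊕ 0 = 1
g7 = g2 ∨ g6 = 1 ∨ 1 = 1
g8 = g6 ∧ g7 = 1 ∧ 1 = 1
g9 = g8 ⊼ f = 1 ⊼ 1 = 0
So g9 = 0 as required.

a=1, b=0, c=0, d=1, e=1, f=1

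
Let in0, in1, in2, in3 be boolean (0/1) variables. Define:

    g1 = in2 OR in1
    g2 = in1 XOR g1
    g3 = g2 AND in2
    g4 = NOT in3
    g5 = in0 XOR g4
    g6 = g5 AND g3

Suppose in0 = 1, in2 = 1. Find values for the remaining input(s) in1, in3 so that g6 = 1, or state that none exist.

in1=0, in3=1

g6 = g5 AND g3 must be 1, so both g5 = 1 and g3 = 1.
Check with in0 = 1, in2 = 1 and in1=0, in3=1:
g1 = in2 OR in1 = 1 OR 0 = 1
g2 = in1 XOR g1 = 0 XOR 1 = 1
g3 = g2 AND in2 = 1 AND 1 = 1
g4 = NOT in3 = NOT 1 = 0
g5 = in0 XOR g4 = 1 XOR 0 = 1
g6 = g5 AND g3 = 1 AND 1 = 1
So g6 = 1.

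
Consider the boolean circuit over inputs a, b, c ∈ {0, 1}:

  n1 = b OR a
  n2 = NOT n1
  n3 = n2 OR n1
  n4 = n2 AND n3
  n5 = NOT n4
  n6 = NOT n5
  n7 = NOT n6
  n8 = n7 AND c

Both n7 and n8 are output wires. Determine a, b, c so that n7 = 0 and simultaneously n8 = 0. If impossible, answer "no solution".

Check with a=0 b=0 c=0:
n1 = b OR a = 0 OR 0 = 0
n2 = NOT n1 = NOT 0 = 1
n3 = n2 OR n1 = 1 OR 0 = 1
n4 = n2 AND n3 = 1 AND 1 = 1
n5 = NOT n4 = NOT 1 = 0
n6 = NOT n5 = NOT 0 = 1
n7 = NOT n6 = NOT 1 = 0
n8 = n7 AND c = 0 AND 0 = 0
So n7 = 0 and n8 = 0.

a=0 b=0 c=0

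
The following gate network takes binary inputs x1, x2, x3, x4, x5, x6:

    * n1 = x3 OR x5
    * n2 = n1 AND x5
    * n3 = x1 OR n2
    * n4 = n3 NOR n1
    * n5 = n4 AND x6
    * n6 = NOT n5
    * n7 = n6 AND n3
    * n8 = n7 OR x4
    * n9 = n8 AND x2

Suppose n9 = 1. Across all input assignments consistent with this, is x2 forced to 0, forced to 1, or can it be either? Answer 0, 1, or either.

n9 = n8 AND x2 must be 1, so both n8 = 1 and x2 = 1.
Every assignment with n9 = 1 has x2 = 1; there are 28 such assignment(s).

1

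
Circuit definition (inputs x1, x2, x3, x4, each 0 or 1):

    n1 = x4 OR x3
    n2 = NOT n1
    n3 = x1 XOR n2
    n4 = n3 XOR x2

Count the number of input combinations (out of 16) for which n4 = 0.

n4 = n3 XOR x2 must be 0, so n3 and x2 are equal.
Enumerating the 16 input combinations, 8 give n4 = 0 and 8 give n4 = 1.

8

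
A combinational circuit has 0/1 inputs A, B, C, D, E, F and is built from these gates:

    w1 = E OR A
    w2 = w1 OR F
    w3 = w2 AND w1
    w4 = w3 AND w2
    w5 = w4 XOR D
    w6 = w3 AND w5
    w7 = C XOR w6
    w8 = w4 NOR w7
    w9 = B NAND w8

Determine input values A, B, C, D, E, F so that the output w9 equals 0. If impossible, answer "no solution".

w9 = B NAND w8 must be 0, so both B = 1 and w8 = 1.
w8 = w4 NOR w7 must be 1, so both w4 = 0 and w7 = 0.
Check with A=0 B=1 C=0 D=1 E=0 F=1:
w1 = E OR A = 0 OR 0 = 0
w2 = w1 OR F = 0 OR 1 = 1
w3 = w2 AND w1 = 1 AND 0 = 0
w4 = w3 AND w2 = 0 AND 1 = 0
w5 = w4 XOR D = 0 XOR 1 = 1
w6 = w3 AND w5 = 0 AND 1 = 0
w7 = C XOR w6 = 0 XOR 0 = 0
w8 = w4 NOR w7 = 0 NOR 0 = 1
w9 = B NAND w8 = 1 NAND 1 = 0
So w9 = 0 as required.

A=0 B=1 C=0 D=1 E=0 F=1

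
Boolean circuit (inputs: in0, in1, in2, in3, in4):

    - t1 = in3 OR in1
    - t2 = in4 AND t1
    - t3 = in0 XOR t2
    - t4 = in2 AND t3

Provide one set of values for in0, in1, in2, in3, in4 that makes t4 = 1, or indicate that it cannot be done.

in0=1, in1=1, in2=1, in3=1, in4=0

t4 = in2 AND t3 must be 1, so both in2 = 1 and t3 = 1.
t3 = in0 XOR t2 must be 1, so in0 and t2 differ.
Check with in0=1, in1=1, in2=1, in3=1, in4=0:
t1 = in3 OR in1 = 1 OR 1 = 1
t2 = in4 AND t1 = 0 AND 1 = 0
t3 = in0 XOR t2 = 1 XOR 0 = 1
t4 = in2 AND t3 = 1 AND 1 = 1
So t4 = 1 as required.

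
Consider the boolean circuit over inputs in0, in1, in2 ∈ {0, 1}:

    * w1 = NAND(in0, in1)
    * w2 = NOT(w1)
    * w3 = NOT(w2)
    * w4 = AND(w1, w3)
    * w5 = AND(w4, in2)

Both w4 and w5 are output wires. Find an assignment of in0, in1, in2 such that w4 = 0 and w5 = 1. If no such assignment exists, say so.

no solution exists

Across all 8 input combinations, none give both w4 = 0 and w5 = 1.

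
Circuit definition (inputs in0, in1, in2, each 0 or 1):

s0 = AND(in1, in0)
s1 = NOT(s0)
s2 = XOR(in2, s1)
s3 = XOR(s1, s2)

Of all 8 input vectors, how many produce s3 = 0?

4

s3 = XOR(s1, s2) must be 0, so s1 and s2 are equal.
Satisfying assignments:
  in0=0, in1=0, in2=0
  in0=0, in1=1, in2=0
  in0=1, in1=0, in2=0
  in0=1, in1=1, in2=0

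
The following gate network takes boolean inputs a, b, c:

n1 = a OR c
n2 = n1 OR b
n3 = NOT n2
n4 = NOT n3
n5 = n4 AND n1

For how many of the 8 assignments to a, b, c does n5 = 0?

n5 = n4 AND n1 must be 0, so at least one of n4, n1 is 0.
Satisfying assignments:
  a=0, b=0, c=0
  a=0, b=1, c=0

2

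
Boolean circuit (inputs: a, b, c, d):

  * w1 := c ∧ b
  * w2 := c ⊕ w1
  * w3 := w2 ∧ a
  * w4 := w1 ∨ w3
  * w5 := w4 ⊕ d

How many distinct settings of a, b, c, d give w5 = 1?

8

w5 = w4 ⊕ d must be 1, so w4 and d differ.
Enumerating the 16 input combinations, 8 give w5 = 1 and 8 give w5 = 0.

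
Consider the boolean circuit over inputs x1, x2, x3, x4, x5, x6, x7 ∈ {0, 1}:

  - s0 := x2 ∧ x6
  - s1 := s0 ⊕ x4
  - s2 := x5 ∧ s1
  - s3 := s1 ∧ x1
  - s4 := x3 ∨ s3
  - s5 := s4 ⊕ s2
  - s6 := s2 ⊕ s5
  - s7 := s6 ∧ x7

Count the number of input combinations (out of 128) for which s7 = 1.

40

s7 = s6 ∧ x7 must be 1, so both s6 = 1 and x7 = 1.
s6 = s2 ⊕ s5 must be 1, so s2 and s5 differ.
Enumerating the 128 input combinations, 40 give s7 = 1 and 88 give s7 = 0.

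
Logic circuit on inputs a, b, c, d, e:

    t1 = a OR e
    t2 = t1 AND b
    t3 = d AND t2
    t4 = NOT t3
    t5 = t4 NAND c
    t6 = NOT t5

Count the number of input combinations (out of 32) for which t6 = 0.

t6 = NOT t5 must be 0, so t5 = 1.
Enumerating the 32 input combinations, 19 give t6 = 0 and 13 give t6 = 1.

19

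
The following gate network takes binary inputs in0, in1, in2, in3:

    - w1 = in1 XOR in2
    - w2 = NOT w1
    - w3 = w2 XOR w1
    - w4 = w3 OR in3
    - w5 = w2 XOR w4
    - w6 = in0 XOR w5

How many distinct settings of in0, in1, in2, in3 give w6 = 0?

8

w6 = in0 XOR w5 must be 0, so in0 and w5 are equal.
Enumerating the 16 input combinations, 8 give w6 = 0 and 8 give w6 = 1.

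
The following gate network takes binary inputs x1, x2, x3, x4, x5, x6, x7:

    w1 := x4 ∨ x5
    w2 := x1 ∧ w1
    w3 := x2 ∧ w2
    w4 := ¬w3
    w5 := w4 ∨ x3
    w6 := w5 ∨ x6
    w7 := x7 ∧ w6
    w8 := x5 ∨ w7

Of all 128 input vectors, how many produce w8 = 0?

w8 = x5 ∨ w7 must be 0, so both x5 = 0 and w7 = 0.
w7 = x7 ∧ w6 must be 0, so at least one of x7, w6 is 0.
Enumerating the 128 input combinations, 33 give w8 = 0 and 95 give w8 = 1.

33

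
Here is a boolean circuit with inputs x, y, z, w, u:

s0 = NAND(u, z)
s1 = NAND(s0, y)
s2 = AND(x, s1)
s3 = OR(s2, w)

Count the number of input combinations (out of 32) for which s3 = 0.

11

s3 = OR(s2, w) must be 0, so both s2 = 0 and w = 0.
s2 = AND(x, s1) must be 0, so at least one of x, s1 is 0.
Enumerating the 32 input combinations, 11 give s3 = 0 and 21 give s3 = 1.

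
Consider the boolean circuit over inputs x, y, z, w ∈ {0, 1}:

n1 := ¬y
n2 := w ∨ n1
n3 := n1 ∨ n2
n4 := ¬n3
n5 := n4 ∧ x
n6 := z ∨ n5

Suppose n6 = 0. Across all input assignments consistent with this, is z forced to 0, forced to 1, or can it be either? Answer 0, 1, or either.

n6 = z ∨ n5 must be 0, so both z = 0 and n5 = 0.
n5 = n4 ∧ x must be 0, so at least one of n4, x is 0.
Every assignment with n6 = 0 has z = 0; there are 7 such assignment(s).

0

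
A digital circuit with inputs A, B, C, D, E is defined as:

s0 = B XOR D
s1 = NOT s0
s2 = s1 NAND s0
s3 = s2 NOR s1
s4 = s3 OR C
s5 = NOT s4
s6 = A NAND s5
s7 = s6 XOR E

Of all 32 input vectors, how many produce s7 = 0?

s7 = s6 XOR E must be 0, so s6 and E are equal.
Enumerating the 32 input combinations, 16 give s7 = 0 and 16 give s7 = 1.

16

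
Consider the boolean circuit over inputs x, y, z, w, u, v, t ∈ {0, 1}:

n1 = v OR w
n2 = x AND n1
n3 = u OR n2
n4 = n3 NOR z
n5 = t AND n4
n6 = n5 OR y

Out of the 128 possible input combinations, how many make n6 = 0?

n6 = n5 OR y must be 0, so both n5 = 0 and y = 0.
n5 = t AND n4 must be 0, so at least one of t, n4 is 0.
Enumerating the 128 input combinations, 59 give n6 = 0 and 69 give n6 = 1.

59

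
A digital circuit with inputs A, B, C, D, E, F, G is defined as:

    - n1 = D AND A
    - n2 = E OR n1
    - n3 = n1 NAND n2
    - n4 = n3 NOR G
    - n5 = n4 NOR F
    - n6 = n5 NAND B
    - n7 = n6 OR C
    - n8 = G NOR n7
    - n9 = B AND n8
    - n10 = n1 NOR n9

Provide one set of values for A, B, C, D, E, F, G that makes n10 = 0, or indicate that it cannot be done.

n10 = n1 NOR n9 must be 0, so at least one of n1, n9 is 1.
Check with A=1, B=0, C=1, D=1, E=0, F=1, G=0:
n1 = D AND A = 1 AND 1 = 1
n2 = E OR n1 = 0 OR 1 = 1
n3 = n1 NAND n2 = 1 NAND 1 = 0
n4 = n3 NOR G = 0 NOR 0 = 1
n5 = n4 NOR F = 1 NOR 1 = 0
n6 = n5 NAND B = 0 NAND 0 = 1
n7 = n6 OR C = 1 OR 1 = 1
n8 = G NOR n7 = 0 NOR 1 = 0
n9 = B AND n8 = 0 AND 0 = 0
n10 = n1 NOR n9 = 1 NOR 0 = 0
So n10 = 0 as required.

A=1, B=0, C=1, D=1, E=0, F=1, G=0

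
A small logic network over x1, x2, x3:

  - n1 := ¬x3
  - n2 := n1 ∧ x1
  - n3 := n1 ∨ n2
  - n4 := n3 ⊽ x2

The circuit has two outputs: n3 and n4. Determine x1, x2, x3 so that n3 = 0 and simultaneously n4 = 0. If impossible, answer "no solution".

x1=0 x2=1 x3=1

Check with x1=0 x2=1 x3=1:
n1 = ¬x3 = ¬1 = 0
n2 = n1 ∧ x1 = 0 ∧ 0 = 0
n3 = n1 ∨ n2 = 0 ∨ 0 = 0
n4 = n3 ⊽ x2 = 0 ⊽ 1 = 0
So n3 = 0 and n4 = 0.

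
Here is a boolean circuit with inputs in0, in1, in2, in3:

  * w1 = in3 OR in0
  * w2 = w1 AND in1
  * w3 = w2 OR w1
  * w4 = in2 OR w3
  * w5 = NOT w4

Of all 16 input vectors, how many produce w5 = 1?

2

w5 = NOT w4 must be 1, so w4 = 0.
w4 = in2 OR w3 must be 0, so both in2 = 0 and w3 = 0.
w3 = w2 OR w1 must be 0, so both w2 = 0 and w1 = 0.
Satisfying assignments:
  in0=0, in1=0, in2=0, in3=0
  in0=0, in1=1, in2=0, in3=0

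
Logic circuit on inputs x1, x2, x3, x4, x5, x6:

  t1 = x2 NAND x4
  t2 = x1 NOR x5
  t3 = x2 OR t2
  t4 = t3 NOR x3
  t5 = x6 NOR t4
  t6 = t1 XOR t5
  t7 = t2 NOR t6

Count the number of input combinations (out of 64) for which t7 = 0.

46

t7 = t2 NOR t6 must be 0, so at least one of t2, t6 is 1.
Enumerating the 64 input combinations, 46 give t7 = 0 and 18 give t7 = 1.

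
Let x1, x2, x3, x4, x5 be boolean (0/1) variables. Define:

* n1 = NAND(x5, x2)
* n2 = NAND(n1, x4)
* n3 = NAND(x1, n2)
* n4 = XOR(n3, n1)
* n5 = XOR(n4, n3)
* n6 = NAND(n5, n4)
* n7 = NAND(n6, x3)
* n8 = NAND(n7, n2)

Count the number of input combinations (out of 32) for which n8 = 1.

19

n8 = NAND(n7, n2) must be 1, so at least one of n7, n2 is 0.
Enumerating the 32 input combinations, 19 give n8 = 1 and 13 give n8 = 0.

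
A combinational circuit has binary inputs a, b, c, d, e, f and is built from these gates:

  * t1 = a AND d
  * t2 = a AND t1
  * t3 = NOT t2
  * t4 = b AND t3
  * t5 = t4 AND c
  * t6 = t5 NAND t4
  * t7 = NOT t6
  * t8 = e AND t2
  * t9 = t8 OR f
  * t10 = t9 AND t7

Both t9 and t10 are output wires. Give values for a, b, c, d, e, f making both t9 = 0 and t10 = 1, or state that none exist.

Across all 64 input combinations, none give both t9 = 0 and t10 = 1.

no solution exists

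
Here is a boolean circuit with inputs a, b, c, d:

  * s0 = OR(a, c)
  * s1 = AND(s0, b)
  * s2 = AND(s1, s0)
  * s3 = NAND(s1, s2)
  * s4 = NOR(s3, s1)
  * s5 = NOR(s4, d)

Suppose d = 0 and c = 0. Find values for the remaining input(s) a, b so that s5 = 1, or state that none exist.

a=0, b=1

s5 = NOR(s4, d) must be 1, so both s4 = 0 and d = 0.
s4 = NOR(s3, s1) must be 0, so at least one of s3, s1 is 1.
Check with d = 0 and c = 0 and a=0, b=1:
s0 = OR(a, c) = OR(0, 0) = 0
s1 = AND(s0, b) = AND(0, 1) = 0
s2 = AND(s1, s0) = AND(0, 0) = 0
s3 = NAND(s1, s2) = NAND(0, 0) = 1
s4 = NOR(s3, s1) = NOR(1, 0) = 0
s5 = NOR(s4, d) = NOR(0, 0) = 1
So s5 = 1.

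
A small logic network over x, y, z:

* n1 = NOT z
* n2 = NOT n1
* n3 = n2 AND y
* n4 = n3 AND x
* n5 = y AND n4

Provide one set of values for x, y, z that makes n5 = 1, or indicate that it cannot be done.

x=1 y=1 z=1

n5 = y AND n4 must be 1, so both y = 1 and n4 = 1.
n4 = n3 AND x must be 1, so both n3 = 1 and x = 1.
Check with x=1 y=1 z=1:
n1 = NOT z = NOT 1 = 0
n2 = NOT n1 = NOT 0 = 1
n3 = n2 AND y = 1 AND 1 = 1
n4 = n3 AND x = 1 AND 1 = 1
n5 = y AND n4 = 1 AND 1 = 1
So n5 = 1 as required.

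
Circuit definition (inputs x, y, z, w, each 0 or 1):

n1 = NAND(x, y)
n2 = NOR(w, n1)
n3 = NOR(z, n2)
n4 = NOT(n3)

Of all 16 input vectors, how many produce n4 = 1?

n4 = NOT(n3) must be 1, so n3 = 0.
n3 = NOR(z, n2) must be 0, so at least one of z, n2 is 1.
Enumerating the 16 input combinations, 9 give n4 = 1 and 7 give n4 = 0.

9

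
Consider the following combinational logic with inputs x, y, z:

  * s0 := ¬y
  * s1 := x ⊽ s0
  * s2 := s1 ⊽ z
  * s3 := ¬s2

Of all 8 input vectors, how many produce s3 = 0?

s3 = ¬s2 must be 0, so s2 = 1.
s2 = s1 ⊽ z must be 1, so both s1 = 0 and z = 0.
Satisfying assignments:
  x=0, y=0, z=0
  x=1, y=0, z=0
  x=1, y=1, z=0

3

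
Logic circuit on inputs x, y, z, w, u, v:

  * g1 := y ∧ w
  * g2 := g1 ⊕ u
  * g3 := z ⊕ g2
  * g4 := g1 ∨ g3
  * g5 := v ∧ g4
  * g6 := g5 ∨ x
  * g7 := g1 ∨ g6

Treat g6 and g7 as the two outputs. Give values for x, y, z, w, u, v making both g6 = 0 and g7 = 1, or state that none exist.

Check with x=0, y=1, z=1, w=1, u=0, v=0:
g1 = y ∧ w = 1 ∧ 1 = 1
g2 = g1 ⊕ u = 1 ⊕ 0 = 1
g3 = z ⊕ g2 = 1 ⊕ 1 = 0
g4 = g1 ∨ g3 = 1 ∨ 0 = 1
g5 = v ∧ g4 = 0 ∧ 1 = 0
g6 = g5 ∨ x = 0 ∨ 0 = 0
g7 = g1 ∨ g6 = 1 ∨ 0 = 1
So g6 = 0 and g7 = 1.

x=0, y=1, z=1, w=1, u=0, v=0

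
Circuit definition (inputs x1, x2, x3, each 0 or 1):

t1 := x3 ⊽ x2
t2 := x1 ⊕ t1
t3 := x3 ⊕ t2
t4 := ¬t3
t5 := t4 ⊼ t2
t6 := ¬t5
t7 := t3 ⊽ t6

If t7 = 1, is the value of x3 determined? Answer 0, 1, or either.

t7 = t3 ⊽ t6 must be 1, so both t3 = 0 and t6 = 0.
Every assignment with t7 = 1 has x3 = 0; there are 2 such assignment(s).
  x1=0, x2=1, x3=0
  x1=1, x2=0, x3=0

0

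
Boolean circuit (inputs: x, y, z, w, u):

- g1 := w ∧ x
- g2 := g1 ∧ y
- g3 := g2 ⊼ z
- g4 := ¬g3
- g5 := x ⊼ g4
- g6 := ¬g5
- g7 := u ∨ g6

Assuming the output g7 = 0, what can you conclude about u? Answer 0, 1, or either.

0

g7 = u ∨ g6 must be 0, so both u = 0 and g6 = 0.
g6 = ¬g5 must be 0, so g5 = 1.
g5 = x ⊼ g4 must be 1, so at least one of x, g4 is 0.
Every assignment with g7 = 0 has u = 0; there are 15 such assignment(s).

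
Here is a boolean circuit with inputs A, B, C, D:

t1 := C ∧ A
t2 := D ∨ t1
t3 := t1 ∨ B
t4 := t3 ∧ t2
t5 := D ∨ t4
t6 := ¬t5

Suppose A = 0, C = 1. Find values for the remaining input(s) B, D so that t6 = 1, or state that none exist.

t6 = ¬t5 must be 1, so t5 = 0.
t5 = D ∨ t4 must be 0, so both D = 0 and t4 = 0.
Check with A = 0, C = 1 and B=0, D=0:
t1 = C ∧ A = 1 ∧ 0 = 0
t2 = D ∨ t1 = 0 ∨ 0 = 0
t3 = t1 ∨ B = 0 ∨ 0 = 0
t4 = t3 ∧ t2 = 0 ∧ 0 = 0
t5 = D ∨ t4 = 0 ∨ 0 = 0
t6 = ¬t5 = ¬0 = 1
So t6 = 1.

B=0, D=0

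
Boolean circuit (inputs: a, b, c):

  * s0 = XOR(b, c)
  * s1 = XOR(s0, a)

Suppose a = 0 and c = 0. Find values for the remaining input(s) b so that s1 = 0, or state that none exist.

b=0

s1 = XOR(s0, a) must be 0, so s0 and a are equal.
Check with a = 0 and c = 0 and b=0:
s0 = XOR(b, c) = XOR(0, 0) = 0
s1 = XOR(s0, a) = XOR(0, 0) = 0
So s1 = 0.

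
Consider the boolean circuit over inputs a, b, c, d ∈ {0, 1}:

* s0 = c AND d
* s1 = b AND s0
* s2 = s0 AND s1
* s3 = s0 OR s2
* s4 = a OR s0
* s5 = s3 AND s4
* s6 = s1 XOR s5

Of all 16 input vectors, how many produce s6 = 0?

14

s6 = s1 XOR s5 must be 0, so s1 and s5 are equal.
Enumerating the 16 input combinations, 14 give s6 = 0 and 2 give s6 = 1.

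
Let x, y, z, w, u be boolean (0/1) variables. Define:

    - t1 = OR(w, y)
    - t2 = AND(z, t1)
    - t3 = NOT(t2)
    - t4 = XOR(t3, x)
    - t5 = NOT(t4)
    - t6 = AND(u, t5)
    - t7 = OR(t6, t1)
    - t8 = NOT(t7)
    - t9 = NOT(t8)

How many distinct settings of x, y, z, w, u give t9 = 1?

26

t9 = NOT(t8) must be 1, so t8 = 0.
t8 = NOT(t7) must be 0, so t7 = 1.
Enumerating the 32 input combinations, 26 give t9 = 1 and 6 give t9 = 0.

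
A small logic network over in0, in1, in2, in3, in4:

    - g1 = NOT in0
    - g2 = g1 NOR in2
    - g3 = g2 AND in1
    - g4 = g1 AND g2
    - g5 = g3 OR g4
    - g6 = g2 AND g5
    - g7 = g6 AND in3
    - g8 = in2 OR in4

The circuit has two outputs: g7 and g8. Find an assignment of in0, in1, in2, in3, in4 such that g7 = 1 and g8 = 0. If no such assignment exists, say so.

Check with in0=1 in1=1 in2=0 in3=1 in4=0:
g1 = NOT in0 = NOT 1 = 0
g2 = g1 NOR in2 = 0 NOR 0 = 1
g3 = g2 AND in1 = 1 AND 1 = 1
g4 = g1 AND g2 = 0 AND 1 = 0
g5 = g3 OR g4 = 1 OR 0 = 1
g6 = g2 AND g5 = 1 AND 1 = 1
g7 = g6 AND in3 = 1 AND 1 = 1
g8 = in2 OR in4 = 0 OR 0 = 0
So g7 = 1 and g8 = 0.

in0=1 in1=1 in2=0 in3=1 in4=0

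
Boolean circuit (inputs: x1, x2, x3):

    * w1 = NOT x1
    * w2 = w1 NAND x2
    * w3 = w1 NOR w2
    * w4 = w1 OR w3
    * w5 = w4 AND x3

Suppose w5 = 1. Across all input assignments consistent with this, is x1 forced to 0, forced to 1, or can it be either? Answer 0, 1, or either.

w5 = w4 AND x3 must be 1, so both w4 = 1 and x3 = 1.
w4 = w1 OR w3 must be 1, so at least one of w1, w3 is 1.
Every assignment with w5 = 1 has x1 = 0; there are 2 such assignment(s).
  x1=0, x2=0, x3=1
  x1=0, x2=1, x3=1

0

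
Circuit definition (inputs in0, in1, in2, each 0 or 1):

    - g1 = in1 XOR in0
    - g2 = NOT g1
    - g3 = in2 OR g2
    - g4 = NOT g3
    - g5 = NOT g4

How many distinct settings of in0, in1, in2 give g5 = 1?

g5 = NOT g4 must be 1, so g4 = 0.
g4 = NOT g3 must be 0, so g3 = 1.
Satisfying assignments:
  in0=0, in1=0, in2=0
  in0=0, in1=0, in2=1
  in0=0, in1=1, in2=1
  in0=1, in1=0, in2=1
  in0=1, in1=1, in2=0
  in0=1, in1=1, in2=1

6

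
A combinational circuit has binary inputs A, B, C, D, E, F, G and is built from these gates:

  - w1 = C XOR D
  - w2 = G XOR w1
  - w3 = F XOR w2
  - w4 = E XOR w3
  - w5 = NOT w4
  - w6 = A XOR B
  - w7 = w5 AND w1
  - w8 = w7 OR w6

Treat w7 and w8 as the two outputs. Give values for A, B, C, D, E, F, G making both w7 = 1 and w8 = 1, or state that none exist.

A=1 B=0 C=1 D=0 E=0 F=0 G=1

Check with A=1 B=0 C=1 D=0 E=0 F=0 G=1:
w1 = C XOR D = 1 XOR 0 = 1
w2 = G XOR w1 = 1 XOR 1 = 0
w3 = F XOR w2 = 0 XOR 0 = 0
w4 = E XOR w3 = 0 XOR 0 = 0
w5 = NOT w4 = NOT 0 = 1
w6 = A XOR B = 1 XOR 0 = 1
w7 = w5 AND w1 = 1 AND 1 = 1
w8 = w7 OR w6 = 1 OR 1 = 1
So w7 = 1 and w8 = 1.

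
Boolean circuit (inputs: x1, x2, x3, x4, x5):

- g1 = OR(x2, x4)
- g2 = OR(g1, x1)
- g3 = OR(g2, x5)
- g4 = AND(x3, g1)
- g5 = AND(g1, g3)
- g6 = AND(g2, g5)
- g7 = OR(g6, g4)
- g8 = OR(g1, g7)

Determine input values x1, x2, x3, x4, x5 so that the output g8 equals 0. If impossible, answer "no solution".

Check with x1=0, x2=0, x3=1, x4=0, x5=1:
g1 = OR(x2, x4) = OR(0, 0) = 0
g2 = OR(g1, x1) = OR(0, 0) = 0
g3 = OR(g2, x5) = OR(0, 1) = 1
g4 = AND(x3, g1) = AND(1, 0) = 0
g5 = AND(g1, g3) = AND(0, 1) = 0
g6 = AND(g2, g5) = AND(0, 0) = 0
g7 = OR(g6, g4) = OR(0, 0) = 0
g8 = OR(g1, g7) = OR(0, 0) = 0
So g8 = 0 as required.

x1=0, x2=0, x3=1, x4=0, x5=1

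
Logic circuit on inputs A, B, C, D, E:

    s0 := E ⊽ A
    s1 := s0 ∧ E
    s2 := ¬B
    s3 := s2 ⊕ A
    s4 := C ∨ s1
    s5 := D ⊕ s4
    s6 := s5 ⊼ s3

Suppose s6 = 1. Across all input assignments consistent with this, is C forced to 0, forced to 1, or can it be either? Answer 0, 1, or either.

either

Both values of C occur among assignments with s6 = 1:
  C=0: A=0, B=0, C=0, D=0, E=0
  C=1: A=0, B=0, C=1, D=1, E=0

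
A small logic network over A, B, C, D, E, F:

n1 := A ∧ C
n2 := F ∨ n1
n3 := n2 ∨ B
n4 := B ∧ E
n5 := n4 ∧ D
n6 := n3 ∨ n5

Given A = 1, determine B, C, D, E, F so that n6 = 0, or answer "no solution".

n6 = n3 ∨ n5 must be 0, so both n3 = 0 and n5 = 0.
n3 = n2 ∨ B must be 0, so both n2 = 0 and B = 0.
Check with A = 1 and B=0, C=0, D=0, E=1, F=0:
n1 = A ∧ C = 1 ∧ 0 = 0
n2 = F ∨ n1 = 0 ∨ 0 = 0
n3 = n2 ∨ B = 0 ∨ 0 = 0
n4 = B ∧ E = 0 ∧ 1 = 0
n5 = n4 ∧ D = 0 ∧ 0 = 0
n6 = n3 ∨ n5 = 0 ∨ 0 = 0
So n6 = 0.

B=0 C=0 D=0 E=1 F=0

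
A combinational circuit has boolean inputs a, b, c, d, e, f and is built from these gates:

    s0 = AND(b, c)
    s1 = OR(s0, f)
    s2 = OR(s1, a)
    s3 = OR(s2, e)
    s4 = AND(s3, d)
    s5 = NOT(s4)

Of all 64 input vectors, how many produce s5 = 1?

s5 = NOT(s4) must be 1, so s4 = 0.
s4 = AND(s3, d) must be 0, so at least one of s3, d is 0.
Enumerating the 64 input combinations, 35 give s5 = 1 and 29 give s5 = 0.

35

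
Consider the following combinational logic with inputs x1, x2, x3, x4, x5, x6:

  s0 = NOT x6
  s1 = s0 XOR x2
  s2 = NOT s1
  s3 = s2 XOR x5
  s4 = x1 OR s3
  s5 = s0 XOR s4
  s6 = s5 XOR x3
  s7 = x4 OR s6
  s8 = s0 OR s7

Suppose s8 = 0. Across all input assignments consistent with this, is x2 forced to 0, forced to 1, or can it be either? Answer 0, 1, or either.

Both values of x2 occur among assignments with s8 = 0:
  x2=0: x1=0, x2=0, x3=0, x4=0, x5=1, x6=1
  x2=1: x1=0, x2=1, x3=0, x4=0, x5=0, x6=1

either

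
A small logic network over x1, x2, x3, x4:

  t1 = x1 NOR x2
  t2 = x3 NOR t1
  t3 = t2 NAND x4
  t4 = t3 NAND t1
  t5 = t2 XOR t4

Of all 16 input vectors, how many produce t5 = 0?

10

t5 = t2 XOR t4 must be 0, so t2 and t4 are equal.
Enumerating the 16 input combinations, 10 give t5 = 0 and 6 give t5 = 1.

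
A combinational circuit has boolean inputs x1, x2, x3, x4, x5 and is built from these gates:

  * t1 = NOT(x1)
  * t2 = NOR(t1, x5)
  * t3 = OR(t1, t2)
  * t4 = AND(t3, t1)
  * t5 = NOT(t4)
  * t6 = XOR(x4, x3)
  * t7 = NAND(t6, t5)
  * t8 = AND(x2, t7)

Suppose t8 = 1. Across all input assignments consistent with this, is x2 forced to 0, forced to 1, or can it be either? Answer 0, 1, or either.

t8 = AND(x2, t7) must be 1, so both x2 = 1 and t7 = 1.
t7 = NAND(t6, t5) must be 1, so at least one of t6, t5 is 0.
Every assignment with t8 = 1 has x2 = 1; there are 12 such assignment(s).

1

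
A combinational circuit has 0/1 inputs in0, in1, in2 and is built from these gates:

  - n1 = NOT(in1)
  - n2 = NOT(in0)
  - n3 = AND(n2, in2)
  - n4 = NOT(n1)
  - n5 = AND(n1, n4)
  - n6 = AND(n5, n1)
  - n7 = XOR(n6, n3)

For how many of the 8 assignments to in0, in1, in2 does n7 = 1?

n7 = XOR(n6, n3) must be 1, so n6 and n3 differ.
Enumerating the 8 input combinations, 2 give n7 = 1 and 6 give n7 = 0.

2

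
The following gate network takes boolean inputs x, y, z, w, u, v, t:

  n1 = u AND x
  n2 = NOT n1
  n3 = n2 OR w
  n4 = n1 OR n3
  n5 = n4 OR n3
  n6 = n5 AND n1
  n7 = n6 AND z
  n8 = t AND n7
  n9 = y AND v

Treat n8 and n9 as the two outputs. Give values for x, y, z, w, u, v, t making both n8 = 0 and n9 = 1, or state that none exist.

x=1, y=1, z=0, w=0, u=0, v=1, t=1

Check with x=1, y=1, z=0, w=0, u=0, v=1, t=1:
n1 = u AND x = 0 AND 1 = 0
n2 = NOT n1 = NOT 0 = 1
n3 = n2 OR w = 1 OR 0 = 1
n4 = n1 OR n3 = 0 OR 1 = 1
n5 = n4 OR n3 = 1 OR 1 = 1
n6 = n5 AND n1 = 1 AND 0 = 0
n7 = n6 AND z = 0 AND 0 = 0
n8 = t AND n7 = 1 AND 0 = 0
n9 = y AND v = 1 AND 1 = 1
So n8 = 0 and n9 = 1.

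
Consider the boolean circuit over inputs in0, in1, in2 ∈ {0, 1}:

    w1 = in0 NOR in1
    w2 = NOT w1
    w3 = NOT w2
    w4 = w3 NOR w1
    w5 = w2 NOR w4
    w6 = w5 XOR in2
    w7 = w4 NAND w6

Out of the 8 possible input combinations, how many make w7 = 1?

5

w7 = w4 NAND w6 must be 1, so at least one of w4, w6 is 0.
Satisfying assignments:
  in0=0, in1=0, in2=0
  in0=0, in1=0, in2=1
  in0=0, in1=1, in2=0
  in0=1, in1=0, in2=0
  in0=1, in1=1, in2=0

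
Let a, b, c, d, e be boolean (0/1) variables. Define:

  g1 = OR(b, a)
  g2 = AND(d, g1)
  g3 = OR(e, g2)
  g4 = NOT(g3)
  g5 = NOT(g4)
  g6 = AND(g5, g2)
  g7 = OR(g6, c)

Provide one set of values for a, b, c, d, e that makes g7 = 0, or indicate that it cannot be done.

g7 = OR(g6, c) must be 0, so both g6 = 0 and c = 0.
Check with a=1 b=0 c=0 d=0 e=0:
g1 = OR(b, a) = OR(0, 1) = 1
g2 = AND(d, g1) = AND(0, 1) = 0
g3 = OR(e, g2) = OR(0, 0) = 0
g4 = NOT(g3) = NOT 0 = 1
g5 = NOT(g4) = NOT 1 = 0
g6 = AND(g5, g2) = AND(0, 0) = 0
g7 = OR(g6, c) = OR(0, 0) = 0
So g7 = 0 as required.

a=1 b=0 c=0 d=0 e=0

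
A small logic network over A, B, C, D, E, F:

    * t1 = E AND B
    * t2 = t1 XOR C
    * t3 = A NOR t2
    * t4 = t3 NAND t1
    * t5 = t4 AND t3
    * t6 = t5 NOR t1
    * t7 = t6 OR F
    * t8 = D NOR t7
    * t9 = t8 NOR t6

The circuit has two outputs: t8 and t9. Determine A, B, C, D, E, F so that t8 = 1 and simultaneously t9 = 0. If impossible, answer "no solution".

A=0, B=1, C=0, D=0, E=0, F=0

Check with A=0, B=1, C=0, D=0, E=0, F=0:
t1 = E AND B = 0 AND 1 = 0
t2 = t1 XOR C = 0 XOR 0 = 0
t3 = A NOR t2 = 0 NOR 0 = 1
t4 = t3 NAND t1 = 1 NAND 0 = 1
t5 = t4 AND t3 = 1 AND 1 = 1
t6 = t5 NOR t1 = 1 NOR 0 = 0
t7 = t6 OR F = 0 OR 0 = 0
t8 = D NOR t7 = 0 NOR 0 = 1
t9 = t8 NOR t6 = 1 NOR 0 = 0
So t8 = 1 and t9 = 0.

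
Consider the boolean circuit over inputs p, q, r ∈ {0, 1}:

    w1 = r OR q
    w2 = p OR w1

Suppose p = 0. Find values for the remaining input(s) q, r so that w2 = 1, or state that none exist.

q=1, r=1

w2 = p OR w1 must be 1, so at least one of p, w1 is 1.
Check with p = 0 and q=1, r=1:
w1 = r OR q = 1 OR 1 = 1
w2 = p OR w1 = 0 OR 1 = 1
So w2 = 1.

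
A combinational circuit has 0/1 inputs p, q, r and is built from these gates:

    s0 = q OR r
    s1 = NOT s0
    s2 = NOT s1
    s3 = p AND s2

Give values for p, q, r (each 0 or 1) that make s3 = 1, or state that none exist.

p=1 q=0 r=1

s3 = p AND s2 must be 1, so both p = 1 and s2 = 1.
s2 = NOT s1 must be 1, so s1 = 0.
Check with p=1 q=0 r=1:
s0 = q OR r = 0 OR 1 = 1
s1 = NOT s0 = NOT 1 = 0
s2 = NOT s1 = NOT 0 = 1
s3 = p AND s2 = 1 AND 1 = 1
So s3 = 1 as required.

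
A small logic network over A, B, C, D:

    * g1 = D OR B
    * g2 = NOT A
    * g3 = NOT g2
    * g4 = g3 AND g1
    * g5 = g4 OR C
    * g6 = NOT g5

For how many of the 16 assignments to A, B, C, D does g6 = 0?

11

g6 = NOT g5 must be 0, so g5 = 1.
Enumerating the 16 input combinations, 11 give g6 = 0 and 5 give g6 = 1.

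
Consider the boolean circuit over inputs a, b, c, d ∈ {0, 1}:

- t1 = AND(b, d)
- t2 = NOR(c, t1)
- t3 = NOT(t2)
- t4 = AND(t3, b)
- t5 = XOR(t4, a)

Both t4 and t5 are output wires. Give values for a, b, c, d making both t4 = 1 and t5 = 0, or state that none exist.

Check with a=1 b=1 c=1 d=0:
t1 = AND(b, d) = AND(1, 0) = 0
t2 = NOR(c, t1) = NOR(1, 0) = 0
t3 = NOT(t2) = NOT 0 = 1
t4 = AND(t3, b) = AND(1, 1) = 1
t5 = XOR(t4, a) = XOR(1, 1) = 0
So t4 = 1 and t5 = 0.

a=1 b=1 c=1 d=0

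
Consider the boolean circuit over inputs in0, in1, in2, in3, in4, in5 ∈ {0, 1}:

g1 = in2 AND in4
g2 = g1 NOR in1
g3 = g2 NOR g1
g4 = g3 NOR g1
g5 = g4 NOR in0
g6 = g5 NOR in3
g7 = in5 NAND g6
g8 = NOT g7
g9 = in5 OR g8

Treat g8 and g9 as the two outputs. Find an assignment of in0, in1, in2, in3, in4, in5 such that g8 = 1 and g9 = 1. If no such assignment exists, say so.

in0=1, in1=1, in2=0, in3=0, in4=0, in5=1

Check with in0=1, in1=1, in2=0, in3=0, in4=0, in5=1:
g1 = in2 AND in4 = 0 AND 0 = 0
g2 = g1 NOR in1 = 0 NOR 1 = 0
g3 = g2 NOR g1 = 0 NOR 0 = 1
g4 = g3 NOR g1 = 1 NOR 0 = 0
g5 = g4 NOR in0 = 0 NOR 1 = 0
g6 = g5 NOR in3 = 0 NOR 0 = 1
g7 = in5 NAND g6 = 1 NAND 1 = 0
g8 = NOT g7 = NOT 0 = 1
g9 = in5 OR g8 = 1 OR 1 = 1
So g8 = 1 and g9 = 1.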